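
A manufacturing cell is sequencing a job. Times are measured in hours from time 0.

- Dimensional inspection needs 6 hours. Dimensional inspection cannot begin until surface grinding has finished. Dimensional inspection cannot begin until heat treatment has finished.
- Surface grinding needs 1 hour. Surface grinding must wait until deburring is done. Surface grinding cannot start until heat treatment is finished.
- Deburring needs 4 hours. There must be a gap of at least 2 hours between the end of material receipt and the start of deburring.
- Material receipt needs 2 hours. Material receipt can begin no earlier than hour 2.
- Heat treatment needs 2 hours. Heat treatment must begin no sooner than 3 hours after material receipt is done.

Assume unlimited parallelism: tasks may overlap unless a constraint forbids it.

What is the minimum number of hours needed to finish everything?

Material receipt cannot begin until its own release at hour 2. It runs from hour 2 to 2 + 2 = hour 4.
Heat treatment cannot begin until material receipt (finishes hour 4, plus 3-hour gap → hour 7). It runs from hour 7 to 7 + 2 = hour 9.
Deburring cannot begin until material receipt (finishes hour 4, plus 2-hour gap → hour 6). It runs from hour 6 to 6 + 4 = hour 10.
Surface grinding cannot start until deburring (finishes hour 10); heat treatment (finishes hour 9). The controlling bound is hour 10, so surface grinding finishes at 10 + 1 = hour 11.
Dimensional inspection cannot start until surface grinding (finishes hour 11); heat treatment (finishes hour 9). The controlling bound is hour 11, so dimensional inspection finishes at 11 + 6 = hour 17.
All tasks are finished once the last one completes. Finish times: Material receipt at 4, Deburring at 10, Heat treatment at 9, Surface grinding at 11, Dimensional inspection at 17. The latest is hour 17.

17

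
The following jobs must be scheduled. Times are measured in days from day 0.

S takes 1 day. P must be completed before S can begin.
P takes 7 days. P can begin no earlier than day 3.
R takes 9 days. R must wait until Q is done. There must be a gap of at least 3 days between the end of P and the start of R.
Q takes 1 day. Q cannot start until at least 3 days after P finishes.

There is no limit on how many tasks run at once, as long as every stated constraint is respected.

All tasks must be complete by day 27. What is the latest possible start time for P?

7

R must finish by day 27; it takes 9 days, so it must start by 27 − 9 = day 18.
Q feeds into R (must start by day 18); so Q must finish by day 18 and therefore start by day 17.
To finish by day 27, S (duration 1) must start no later than day 26.
P must finish in time for Q (must start by day 17, minus 3-day gap → day 14); R (must start by day 18, minus 3-day gap → day 15); S (must start by day 26). The tightest is day 14, so P must start by 14 − 7 = day 7.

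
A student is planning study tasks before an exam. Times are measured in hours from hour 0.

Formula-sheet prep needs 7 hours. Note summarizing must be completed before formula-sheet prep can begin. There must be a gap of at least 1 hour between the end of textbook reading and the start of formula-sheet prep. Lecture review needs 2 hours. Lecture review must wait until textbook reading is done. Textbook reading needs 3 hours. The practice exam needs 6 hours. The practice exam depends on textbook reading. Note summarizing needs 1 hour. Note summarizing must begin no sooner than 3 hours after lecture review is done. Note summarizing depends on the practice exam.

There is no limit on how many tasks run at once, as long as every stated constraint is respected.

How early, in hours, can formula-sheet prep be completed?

17

Textbook reading has no prerequisites, so it starts at hour 0 and finishes at hour 3.
The practice exam waits on textbook reading (finishes hour 3), so it starts at hour 3 and finishes at 3 + 6 = hour 9.
Lecture review cannot begin until textbook reading (finishes hour 3). It runs from hour 3 to 3 + 2 = hour 5.
For note summarizing: lecture review (finishes hour 5, plus 3-hour gap → hour 8); the practice exam (finishes hour 9). Taking the maximum gives a start of hour 9, and it finishes at 9 + 1 = hour 10.
Formula-sheet prep needs all of note summarizing (finishes hour 10); textbook reading (finishes hour 3, plus 1-hour gap → hour 4). That puts its earliest start at hour 10; it finishes at 10 + 7 = hour 17.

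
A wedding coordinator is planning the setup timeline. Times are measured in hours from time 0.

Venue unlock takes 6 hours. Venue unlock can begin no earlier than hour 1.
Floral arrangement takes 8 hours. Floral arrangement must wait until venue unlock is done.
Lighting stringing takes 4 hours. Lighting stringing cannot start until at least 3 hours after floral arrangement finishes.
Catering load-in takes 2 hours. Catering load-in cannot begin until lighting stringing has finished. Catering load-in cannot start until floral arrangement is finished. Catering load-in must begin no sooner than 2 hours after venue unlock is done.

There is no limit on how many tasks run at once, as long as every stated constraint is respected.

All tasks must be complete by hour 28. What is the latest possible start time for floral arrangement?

Catering load-in must finish by hour 28; it takes 2 hours, so it must start by 28 − 2 = hour 26.
Since catering load-in (must start by hour 26) depends on it, lighting stringing must finish by hour 26. Backing off its 4-hour duration gives a latest start of hour 22.
Floral arrangement must finish in time for lighting stringing (must start by hour 22, minus 3-hour gap → hour 19); catering load-in (must start by hour 26). The tightest is hour 19, so floral arrangement must start by 19 − 8 = hour 11.

11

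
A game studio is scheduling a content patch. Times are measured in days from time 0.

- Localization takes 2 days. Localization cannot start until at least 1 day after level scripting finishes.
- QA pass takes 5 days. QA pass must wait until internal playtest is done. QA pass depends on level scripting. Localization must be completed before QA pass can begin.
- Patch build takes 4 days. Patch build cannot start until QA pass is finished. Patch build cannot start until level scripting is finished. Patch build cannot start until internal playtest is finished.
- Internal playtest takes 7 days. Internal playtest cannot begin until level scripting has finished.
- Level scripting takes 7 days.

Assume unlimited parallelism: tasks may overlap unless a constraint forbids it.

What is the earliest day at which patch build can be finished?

Level scripting has no prerequisites, so it starts at day 0 and finishes at day 7.
Localization cannot begin until level scripting (finishes day 7, plus 1-day gap → day 8). It runs from day 8 to 8 + 2 = day 10.
After level scripting (finishes day 7), internal playtest can start at day 7 and finishes at day 14.
QA pass has to wait for internal playtest (finishes day 14); level scripting (finishes day 7); localization (finishes day 10). The latest of these is day 14, so QA pass runs day 14 to 14 + 5 = day 19.
Patch build cannot start until QA pass (finishes day 19); level scripting (finishes day 7); internal playtest (finishes day 14). The controlling bound is day 19, so patch build finishes at 19 + 4 = day 23.

23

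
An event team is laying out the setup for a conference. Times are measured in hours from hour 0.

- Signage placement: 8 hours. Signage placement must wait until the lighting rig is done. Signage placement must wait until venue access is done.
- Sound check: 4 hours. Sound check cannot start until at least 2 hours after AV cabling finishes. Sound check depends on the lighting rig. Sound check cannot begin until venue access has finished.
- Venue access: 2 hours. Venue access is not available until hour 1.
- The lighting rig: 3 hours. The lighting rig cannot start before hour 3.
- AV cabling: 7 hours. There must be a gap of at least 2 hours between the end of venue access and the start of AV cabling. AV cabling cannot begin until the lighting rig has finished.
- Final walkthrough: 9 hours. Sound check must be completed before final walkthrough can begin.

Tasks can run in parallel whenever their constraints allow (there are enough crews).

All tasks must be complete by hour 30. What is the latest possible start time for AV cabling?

To finish by hour 30, final walkthrough (duration 9) must start no later than hour 21.
Sound check must finish before final walkthrough (must start by hour 21). With a 4-hour duration, sound check must start by 21 − 4 = hour 17.
AV cabling feeds into sound check (must start by hour 17, minus 2-hour gap → hour 15); so AV cabling must finish by hour 15 and therefore start by hour 8.

8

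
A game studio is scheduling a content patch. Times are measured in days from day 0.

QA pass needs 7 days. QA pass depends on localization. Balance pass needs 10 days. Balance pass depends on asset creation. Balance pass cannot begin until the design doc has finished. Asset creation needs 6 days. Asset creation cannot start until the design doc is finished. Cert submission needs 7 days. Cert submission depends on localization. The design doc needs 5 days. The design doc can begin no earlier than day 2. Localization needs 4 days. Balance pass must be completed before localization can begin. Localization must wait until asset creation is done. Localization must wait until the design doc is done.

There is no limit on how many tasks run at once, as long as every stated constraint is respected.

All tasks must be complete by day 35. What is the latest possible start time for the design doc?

3

To finish by day 35, QA pass (duration 7) must start no later than day 28.
Cert submission has no dependents, so it just needs to finish by day 35. Starting by 35 − 7 = day 28 achieves that.
Localization has several dependents: QA pass (must start by day 28); cert submission (must start by day 28). The earliest of those limits is day 28, so localization must start by 28 − 4 = day 24.
Balance pass feeds into localization (must start by day 24); so balance pass must finish by day 24 and therefore start by day 14.
Asset creation must finish in time for balance pass (must start by day 14); localization (must start by day 24). The tightest is day 14, so asset creation must start by 14 − 6 = day 8.
For the design doc: asset creation (must start by day 8); balance pass (must start by day 14); localization (must start by day 24). The most restrictive is day 8; with a 5-day duration, the design doc must start by day 3.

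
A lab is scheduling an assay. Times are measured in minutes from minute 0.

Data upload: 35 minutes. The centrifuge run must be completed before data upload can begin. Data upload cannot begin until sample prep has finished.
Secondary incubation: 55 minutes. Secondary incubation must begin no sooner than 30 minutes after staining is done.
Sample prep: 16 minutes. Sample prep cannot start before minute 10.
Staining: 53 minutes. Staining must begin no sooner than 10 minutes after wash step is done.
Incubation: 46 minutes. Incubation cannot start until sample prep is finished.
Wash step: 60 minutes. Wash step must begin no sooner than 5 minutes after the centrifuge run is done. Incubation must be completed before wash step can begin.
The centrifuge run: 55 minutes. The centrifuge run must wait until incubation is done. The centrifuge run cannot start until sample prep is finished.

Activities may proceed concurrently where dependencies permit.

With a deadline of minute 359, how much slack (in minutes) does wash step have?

Sample prep cannot begin until its own release at minute 10. It runs from minute 10 to 10 + 16 = minute 26.
After sample prep (finishes minute 26), incubation can start at minute 26 and finishes at minute 72.
The centrifuge run needs all of incubation (finishes minute 72); sample prep (finishes minute 26). That puts its earliest start at minute 72; it finishes at 72 + 55 = minute 127.
Wash step needs all of the centrifuge run (finishes minute 127, plus 5-minute gap → minute 132); incubation (finishes minute 72). That puts its earliest start at minute 132; it finishes at 132 + 60 = minute 192.

Working backward from the deadline:
Secondary incubation has no dependents, so it just needs to finish by minute 359. Starting by 359 − 55 = minute 304 achieves that.
Since secondary incubation (must start by minute 304, minus 30-minute gap → minute 274) depends on it, staining must finish by minute 274. Backing off its 53-minute duration gives a latest start of minute 221.
Wash step must finish before staining (must start by minute 221, minus 10-minute gap → minute 211). With a 60-minute duration, wash step must start by 211 − 60 = minute 151.
So wash step can start as early as minute 132 and as late as minute 151, giving 151 − 132 = 19 minutes of slack.

19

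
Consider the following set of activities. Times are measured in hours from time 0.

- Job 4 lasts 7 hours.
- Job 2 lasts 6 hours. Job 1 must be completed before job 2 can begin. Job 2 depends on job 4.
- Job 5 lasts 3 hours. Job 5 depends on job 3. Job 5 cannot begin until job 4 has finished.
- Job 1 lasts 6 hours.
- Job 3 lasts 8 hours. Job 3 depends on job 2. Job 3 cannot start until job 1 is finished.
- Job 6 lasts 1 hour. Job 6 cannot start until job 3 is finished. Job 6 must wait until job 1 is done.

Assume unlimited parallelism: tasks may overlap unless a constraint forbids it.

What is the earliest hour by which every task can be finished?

Job 4 has no prerequisites, so it starts at hour 0 and finishes at hour 7.
Nothing blocks job 1, so it runs from hour 0 to hour 6.
Job 2 cannot start until job 1 (finishes hour 6); job 4 (finishes hour 7). The controlling bound is hour 7, so job 2 finishes at 7 + 6 = hour 13.
Job 3 cannot start until job 2 (finishes hour 13); job 1 (finishes hour 6). The controlling bound is hour 13, so job 3 finishes at 13 + 8 = hour 21.
Job 6 needs all of job 3 (finishes hour 21); job 1 (finishes hour 6). That puts its earliest start at hour 21; it finishes at 21 + 1 = hour 22.
For job 5: job 3 (finishes hour 21); job 4 (finishes hour 7). Taking the maximum gives a start of hour 21, and it finishes at 21 + 3 = hour 24.
All tasks are finished once the last one completes. Finish times: Job 1 at 6, Job 2 at 13, Job 3 at 21, Job 4 at 7, Job 5 at 24, Job 6 at 22. The latest is hour 24.

24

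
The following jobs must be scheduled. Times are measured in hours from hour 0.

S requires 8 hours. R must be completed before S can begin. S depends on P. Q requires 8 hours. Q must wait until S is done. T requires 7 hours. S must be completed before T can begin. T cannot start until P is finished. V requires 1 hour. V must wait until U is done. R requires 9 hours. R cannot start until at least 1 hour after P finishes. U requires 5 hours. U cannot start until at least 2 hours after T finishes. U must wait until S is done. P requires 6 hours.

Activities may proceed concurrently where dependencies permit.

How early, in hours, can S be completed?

Nothing blocks P, so it runs from hour 0 to hour 6.
R waits on P (finishes hour 6, plus 1-hour gap → hour 7), so it starts at hour 7 and finishes at 7 + 9 = hour 16.
S has to wait for R (finishes hour 16); P (finishes hour 6). The latest of these is hour 16, so S runs hour 16 to 16 + 8 = hour 24.

24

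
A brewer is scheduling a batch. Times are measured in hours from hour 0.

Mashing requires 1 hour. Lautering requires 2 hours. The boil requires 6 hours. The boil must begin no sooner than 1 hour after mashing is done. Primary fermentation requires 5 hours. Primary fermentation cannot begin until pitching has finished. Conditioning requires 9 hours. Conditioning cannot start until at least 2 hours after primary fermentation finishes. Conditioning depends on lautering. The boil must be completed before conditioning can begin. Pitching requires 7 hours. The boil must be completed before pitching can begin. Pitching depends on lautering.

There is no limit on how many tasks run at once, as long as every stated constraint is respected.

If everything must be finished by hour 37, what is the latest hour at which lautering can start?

Conditioning has no dependents, so it just needs to finish by hour 37. Starting by 37 − 9 = hour 28 achieves that.
Primary fermentation has to be done before conditioning (must start by hour 28, minus 2-hour gap → hour 26). That means finishing by hour 26, i.e. starting by 26 − 5 = hour 21.
Pitching must finish before primary fermentation (must start by hour 21). With a 7-hour duration, pitching must start by 21 − 7 = hour 14.
Lautering feeds pitching (must start by hour 14); conditioning (must start by hour 28). Taking the minimum, lautering must finish by hour 14 and start by 14 − 2 = hour 12.

12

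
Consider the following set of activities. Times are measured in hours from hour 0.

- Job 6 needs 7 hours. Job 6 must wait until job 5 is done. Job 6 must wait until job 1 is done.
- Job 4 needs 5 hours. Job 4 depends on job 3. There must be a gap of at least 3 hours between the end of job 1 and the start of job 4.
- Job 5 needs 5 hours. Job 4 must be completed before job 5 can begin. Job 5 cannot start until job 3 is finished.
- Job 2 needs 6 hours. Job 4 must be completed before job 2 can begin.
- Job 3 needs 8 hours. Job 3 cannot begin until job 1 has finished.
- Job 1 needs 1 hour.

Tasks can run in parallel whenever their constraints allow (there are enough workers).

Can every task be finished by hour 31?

Job 1 can start immediately at hour 0; it finishes at hour 1.
Job 3 waits on job 1 (finishes hour 1), so it starts at hour 1 and finishes at 1 + 8 = hour 9.
For job 4: job 3 (finishes hour 9); job 1 (finishes hour 1, plus 3-hour gap → hour 4). Taking the maximum gives a start of hour 9, and it finishes at 9 + 5 = hour 14.
Job 5 has to wait for job 4 (finishes hour 14); job 3 (finishes hour 9). The latest of these is hour 14, so job 5 runs hour 14 to 14 + 5 = hour 19.
For job 6: job 5 (finishes hour 19); job 1 (finishes hour 1). Taking the maximum gives a start of hour 19, and it finishes at 19 + 7 = hour 26.
After job 4 (finishes hour 14), job 2 can start at hour 14 and finishes at hour 20.
Every task is finished by hour 26, which is no later than the deadline of 31, so the schedule is feasible.

Yes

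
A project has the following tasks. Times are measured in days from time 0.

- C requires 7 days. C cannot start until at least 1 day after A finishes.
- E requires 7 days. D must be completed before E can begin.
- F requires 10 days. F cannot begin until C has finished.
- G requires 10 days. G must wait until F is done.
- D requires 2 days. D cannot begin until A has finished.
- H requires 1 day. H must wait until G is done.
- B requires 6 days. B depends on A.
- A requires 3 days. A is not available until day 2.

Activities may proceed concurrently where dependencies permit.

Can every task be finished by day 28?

After its own release at day 2, A can start at day 2 and finishes at day 5.
After A (finishes day 5), D can start at day 5 and finishes at day 7.
After D (finishes day 7), E can start at day 7 and finishes at day 14.
C waits on A (finishes day 5, plus 1-day gap → day 6), so it starts at day 6 and finishes at 6 + 7 = day 13.
F waits on C (finishes day 13), so it starts at day 13 and finishes at 13 + 10 = day 23.
G waits on F (finishes day 23), so it starts at day 23 and finishes at 23 + 10 = day 33.
After G (finishes day 33), H can start at day 33 and finishes at day 34.
B cannot begin until A (finishes day 5). It runs from day 5 to 5 + 6 = day 11.
The earliest everything can be done is day 34, which is after the deadline of 28, so it is not possible.

No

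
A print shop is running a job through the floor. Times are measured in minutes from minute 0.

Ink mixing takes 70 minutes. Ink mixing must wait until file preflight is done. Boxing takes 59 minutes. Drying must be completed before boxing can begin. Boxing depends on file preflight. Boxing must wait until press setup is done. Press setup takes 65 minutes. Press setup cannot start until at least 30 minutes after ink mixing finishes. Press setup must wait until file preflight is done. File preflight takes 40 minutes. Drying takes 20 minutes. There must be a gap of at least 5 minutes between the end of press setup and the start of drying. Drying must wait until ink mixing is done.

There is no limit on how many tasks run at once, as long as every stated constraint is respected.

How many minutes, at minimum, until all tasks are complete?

File preflight can start immediately at minute 0; it finishes at minute 40.
Ink mixing cannot begin until file preflight (finishes minute 40). It runs from minute 40 to 40 + 70 = minute 110.
Press setup needs all of ink mixing (finishes minute 110, plus 30-minute gap → minute 140); file preflight (finishes minute 40). That puts its earliest start at minute 140; it finishes at 140 + 65 = minute 205.
Drying needs all of press setup (finishes minute 205, plus 5-minute gap → minute 210); ink mixing (finishes minute 110). That puts its earliest start at minute 210; it finishes at 210 + 20 = minute 230.
Boxing has to wait for drying (finishes minute 230); file preflight (finishes minute 40); press setup (finishes minute 205). The latest of these is minute 230, so boxing runs minute 230 to 230 + 59 = minute 289.
All tasks are finished once the last one completes. Finish times: File preflight at 40, Ink mixing at 110, Press setup at 205, Drying at 230, Boxing at 289. The latest is minute 289.

289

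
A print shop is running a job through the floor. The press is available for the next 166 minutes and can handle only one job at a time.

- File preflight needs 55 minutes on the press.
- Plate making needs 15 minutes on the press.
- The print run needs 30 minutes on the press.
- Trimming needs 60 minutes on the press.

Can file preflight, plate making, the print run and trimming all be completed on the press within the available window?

Running back to back, the jobs need 55 + 15 + 30 + 60 = 160 minutes on the press.
Since 160 ≤ 166, they fit within the window.

Yes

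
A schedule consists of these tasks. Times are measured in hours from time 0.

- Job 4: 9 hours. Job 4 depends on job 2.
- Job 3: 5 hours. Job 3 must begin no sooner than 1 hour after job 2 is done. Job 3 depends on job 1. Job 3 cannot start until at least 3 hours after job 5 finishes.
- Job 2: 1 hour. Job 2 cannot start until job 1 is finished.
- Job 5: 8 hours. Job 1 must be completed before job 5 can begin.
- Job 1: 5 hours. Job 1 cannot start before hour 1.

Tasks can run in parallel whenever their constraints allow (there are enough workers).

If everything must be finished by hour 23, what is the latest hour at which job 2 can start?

Job 3 has no dependents, so it just needs to finish by hour 23. Starting by 23 − 5 = hour 18 achieves that.
To finish by hour 23, job 4 (duration 9) must start no later than hour 14.
Job 2 has several dependents: job 3 (must start by hour 18, minus 1-hour gap → hour 17); job 4 (must start by hour 14). The earliest of those limits is hour 14, so job 2 must start by 14 − 1 = hour 13.

13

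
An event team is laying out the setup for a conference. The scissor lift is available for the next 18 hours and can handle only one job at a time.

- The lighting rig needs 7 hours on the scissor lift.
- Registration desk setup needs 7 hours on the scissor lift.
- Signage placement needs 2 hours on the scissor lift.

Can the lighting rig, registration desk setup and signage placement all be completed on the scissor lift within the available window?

Running back to back, the jobs need 7 + 7 + 2 = 16 hours on the scissor lift.
Since 16 ≤ 18, they fit within the window.

Yes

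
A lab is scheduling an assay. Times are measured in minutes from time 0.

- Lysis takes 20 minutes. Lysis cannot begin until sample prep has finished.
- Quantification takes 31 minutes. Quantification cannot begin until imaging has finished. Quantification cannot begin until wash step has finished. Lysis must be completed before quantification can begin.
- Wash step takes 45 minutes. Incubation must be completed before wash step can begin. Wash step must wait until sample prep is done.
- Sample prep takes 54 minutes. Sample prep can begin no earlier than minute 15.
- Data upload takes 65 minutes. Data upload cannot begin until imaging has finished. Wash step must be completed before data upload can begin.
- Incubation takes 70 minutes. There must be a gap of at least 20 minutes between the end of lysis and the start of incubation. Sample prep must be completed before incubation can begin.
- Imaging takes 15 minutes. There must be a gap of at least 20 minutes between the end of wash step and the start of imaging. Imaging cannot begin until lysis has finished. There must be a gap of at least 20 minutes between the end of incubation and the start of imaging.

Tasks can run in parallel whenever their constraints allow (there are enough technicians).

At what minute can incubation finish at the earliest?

Sample prep cannot begin until its own release at minute 15. It runs from minute 15 to 15 + 54 = minute 69.
Lysis cannot begin until sample prep (finishes minute 69). It runs from minute 69 to 69 + 20 = minute 89.
For incubation: lysis (finishes minute 89, plus 20-minute gap → minute 109); sample prep (finishes minute 69). Taking the maximum gives a start of minute 109, and it finishes at 109 + 70 = minute 179.

179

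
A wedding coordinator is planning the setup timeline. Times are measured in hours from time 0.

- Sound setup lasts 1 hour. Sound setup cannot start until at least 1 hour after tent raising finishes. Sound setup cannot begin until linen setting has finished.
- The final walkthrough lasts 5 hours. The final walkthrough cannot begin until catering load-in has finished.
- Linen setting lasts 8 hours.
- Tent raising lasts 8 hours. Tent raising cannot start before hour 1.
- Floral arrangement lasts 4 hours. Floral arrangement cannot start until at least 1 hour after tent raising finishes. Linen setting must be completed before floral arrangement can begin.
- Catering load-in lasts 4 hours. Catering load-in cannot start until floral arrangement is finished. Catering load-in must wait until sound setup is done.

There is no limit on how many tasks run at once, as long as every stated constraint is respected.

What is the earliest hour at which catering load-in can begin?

Linen setting has no prerequisites, so it starts at hour 0 and finishes at hour 8.
Tent raising cannot begin until its own release at hour 1. It runs from hour 1 to 1 + 8 = hour 9.
Sound setup needs all of tent raising (finishes hour 9, plus 1-hour gap → hour 10); linen setting (finishes hour 8). That puts its earliest start at hour 10; it finishes at 10 + 1 = hour 11.
Floral arrangement cannot start until tent raising (finishes hour 9, plus 1-hour gap → hour 10); linen setting (finishes hour 8). The controlling bound is hour 10, so floral arrangement finishes at 10 + 4 = hour 14.
Catering load-in waits on floral arrangement (finishes hour 14); sound setup (finishes hour 11). The latest of these is hour 14, which is the earliest catering load-in can start.

14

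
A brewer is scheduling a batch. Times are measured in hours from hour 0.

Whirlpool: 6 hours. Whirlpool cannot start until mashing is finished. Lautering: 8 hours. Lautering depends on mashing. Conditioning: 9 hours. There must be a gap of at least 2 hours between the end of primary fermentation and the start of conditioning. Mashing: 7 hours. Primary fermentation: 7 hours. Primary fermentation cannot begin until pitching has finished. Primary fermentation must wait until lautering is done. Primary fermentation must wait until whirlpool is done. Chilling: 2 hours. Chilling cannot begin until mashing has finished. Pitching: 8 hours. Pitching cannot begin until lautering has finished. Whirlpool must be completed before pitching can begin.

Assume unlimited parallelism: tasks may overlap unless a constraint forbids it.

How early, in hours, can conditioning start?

Mashing can start immediately at hour 0; it finishes at hour 7.
Whirlpool cannot begin until mashing (finishes hour 7). It runs from hour 7 to 7 + 6 = hour 13.
Lautering waits on mashing (finishes hour 7), so it starts at hour 7 and finishes at 7 + 8 = hour 15.
Pitching cannot start until lautering (finishes hour 15); whirlpool (finishes hour 13). The controlling bound is hour 15, so pitching finishes at 15 + 8 = hour 23.
Primary fermentation cannot start until pitching (finishes hour 23); lautering (finishes hour 15); whirlpool (finishes hour 13). The controlling bound is hour 23, so primary fermentation finishes at 23 + 7 = hour 30.
Conditioning waits on primary fermentation (finishes hour 30, plus 2-hour gap → hour 32), so the earliest it can start is hour 32.

32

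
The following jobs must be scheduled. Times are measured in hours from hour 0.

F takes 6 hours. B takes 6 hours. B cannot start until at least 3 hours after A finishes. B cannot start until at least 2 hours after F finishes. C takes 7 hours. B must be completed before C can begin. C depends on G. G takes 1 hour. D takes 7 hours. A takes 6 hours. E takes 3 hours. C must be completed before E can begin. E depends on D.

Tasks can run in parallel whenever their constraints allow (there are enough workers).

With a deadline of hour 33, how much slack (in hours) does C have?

8

G can start immediately at hour 0; it finishes at hour 1.
Nothing blocks F, so it runs from hour 0 to hour 6.
A can start immediately at hour 0; it finishes at hour 6.
B needs all of A (finishes hour 6, plus 3-hour gap → hour 9); F (finishes hour 6, plus 2-hour gap → hour 8). That puts its earliest start at hour 9; it finishes at 9 + 6 = hour 15.
C needs all of B (finishes hour 15); G (finishes hour 1). That puts its earliest start at hour 15; it finishes at 15 + 7 = hour 22.

Working backward from the deadline:
To finish by hour 33, E (duration 3) must start no later than hour 30.
Since E (must start by hour 30) depends on it, C must finish by hour 30. Backing off its 7-hour duration gives a latest start of hour 23.
So C can start as early as hour 15 and as late as hour 23, giving 23 − 15 = 8 hours of slack.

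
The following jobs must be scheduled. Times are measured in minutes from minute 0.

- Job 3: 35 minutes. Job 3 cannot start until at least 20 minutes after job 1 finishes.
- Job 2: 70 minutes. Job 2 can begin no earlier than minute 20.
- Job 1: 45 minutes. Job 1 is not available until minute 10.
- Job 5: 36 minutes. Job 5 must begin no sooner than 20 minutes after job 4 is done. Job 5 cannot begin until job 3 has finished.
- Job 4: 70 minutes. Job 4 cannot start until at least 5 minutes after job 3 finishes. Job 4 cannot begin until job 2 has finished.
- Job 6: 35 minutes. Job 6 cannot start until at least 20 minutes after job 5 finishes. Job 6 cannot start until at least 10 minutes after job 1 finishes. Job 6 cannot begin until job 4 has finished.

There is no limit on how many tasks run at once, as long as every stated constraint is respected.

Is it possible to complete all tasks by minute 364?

Job 2 cannot begin until its own release at minute 20. It runs from minute 20 to 20 + 70 = minute 90.
Job 1 cannot begin until its own release at minute 10. It runs from minute 10 to 10 + 45 = minute 55.
After job 1 (finishes minute 55, plus 20-minute gap → minute 75), job 3 can start at minute 75 and finishes at minute 110.
Job 4 needs all of job 3 (finishes minute 110, plus 5-minute gap → minute 115); job 2 (finishes minute 90). That puts its earliest start at minute 115; it finishes at 115 + 70 = minute 185.
Job 5 has to wait for job 4 (finishes minute 185, plus 20-minute gap → minute 205); job 3 (finishes minute 110). The latest of these is minute 205, so job 5 runs minute 205 to 205 + 36 = minute 241.
Job 6 needs all of job 5 (finishes minute 241, plus 20-minute gap → minute 261); job 1 (finishes minute 55, plus 10-minute gap → minute 65); job 4 (finishes minute 185). That puts its earliest start at minute 261; it finishes at 261 + 35 = minute 296.
Every task is finished by minute 296, which is no later than the deadline of 364, so the schedule is feasible.

Yes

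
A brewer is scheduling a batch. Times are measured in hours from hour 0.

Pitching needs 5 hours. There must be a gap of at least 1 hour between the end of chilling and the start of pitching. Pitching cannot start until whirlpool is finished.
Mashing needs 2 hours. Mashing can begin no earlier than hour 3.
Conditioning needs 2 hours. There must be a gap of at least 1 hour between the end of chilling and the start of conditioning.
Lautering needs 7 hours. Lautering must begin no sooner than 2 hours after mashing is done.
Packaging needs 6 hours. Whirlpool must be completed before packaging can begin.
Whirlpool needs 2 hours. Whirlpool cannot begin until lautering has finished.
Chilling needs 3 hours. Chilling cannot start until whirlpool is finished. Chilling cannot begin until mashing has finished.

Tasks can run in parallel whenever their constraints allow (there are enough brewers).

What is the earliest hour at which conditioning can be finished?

22

Mashing waits on its own release at hour 3, so it starts at hour 3 and finishes at 3 + 2 = hour 5.
Lautering waits on mashing (finishes hour 5, plus 2-hour gap → hour 7), so it starts at hour 7 and finishes at 7 + 7 = hour 14.
After lautering (finishes hour 14), whirlpool can start at hour 14 and finishes at hour 16.
Chilling has to wait for whirlpool (finishes hour 16); mashing (finishes hour 5). The latest of these is hour 16, so chilling runs hour 16 to 16 + 3 = hour 19.
After chilling (finishes hour 19, plus 1-hour gap → hour 20), conditioning can start at hour 20 and finishes at hour 22.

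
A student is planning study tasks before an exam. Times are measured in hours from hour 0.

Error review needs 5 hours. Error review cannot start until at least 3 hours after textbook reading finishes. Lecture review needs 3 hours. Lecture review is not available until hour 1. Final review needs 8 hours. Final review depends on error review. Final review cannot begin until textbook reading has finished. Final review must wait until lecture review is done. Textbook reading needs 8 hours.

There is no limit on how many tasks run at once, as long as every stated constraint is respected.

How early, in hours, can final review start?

Lecture review waits on its own release at hour 1, so it starts at hour 1 and finishes at 1 + 3 = hour 4.
Nothing blocks textbook reading, so it runs from hour 0 to hour 8.
After textbook reading (finishes hour 8, plus 3-hour gap → hour 11), error review can start at hour 11 and finishes at hour 16.
Final review waits on error review (finishes hour 16); textbook reading (finishes hour 8); lecture review (finishes hour 4). The latest of these is hour 16, which is the earliest final review can start.

16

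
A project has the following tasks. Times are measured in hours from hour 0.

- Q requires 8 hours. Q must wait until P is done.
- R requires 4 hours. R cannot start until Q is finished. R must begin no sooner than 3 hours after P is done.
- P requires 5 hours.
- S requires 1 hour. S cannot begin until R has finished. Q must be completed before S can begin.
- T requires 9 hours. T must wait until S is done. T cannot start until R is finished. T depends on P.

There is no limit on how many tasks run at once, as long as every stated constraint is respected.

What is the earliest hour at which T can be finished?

27

P has no prerequisites, so it starts at hour 0 and finishes at hour 5.
Q cannot begin until P (finishes hour 5). It runs from hour 5 to 5 + 8 = hour 13.
For R: Q (finishes hour 13); P (finishes hour 5, plus 3-hour gap → hour 8). Taking the maximum gives a start of hour 13, and it finishes at 13 + 4 = hour 17.
For S: R (finishes hour 17); Q (finishes hour 13). Taking the maximum gives a start of hour 17, and it finishes at 17 + 1 = hour 18.
For T: S (finishes hour 18); R (finishes hour 17); P (finishes hour 5). Taking the maximum gives a start of hour 18, and it finishes at 18 + 9 = hour 27.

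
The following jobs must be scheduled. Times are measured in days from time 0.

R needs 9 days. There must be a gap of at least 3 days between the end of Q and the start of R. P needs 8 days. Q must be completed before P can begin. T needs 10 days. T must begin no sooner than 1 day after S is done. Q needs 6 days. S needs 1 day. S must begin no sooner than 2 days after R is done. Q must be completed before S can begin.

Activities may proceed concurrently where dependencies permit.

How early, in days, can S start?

20

Q can start immediately at day 0; it finishes at day 6.
After Q (finishes day 6, plus 3-day gap → day 9), R can start at day 9 and finishes at day 18.
S waits on R (finishes day 18, plus 2-day gap → day 20); Q (finishes day 6). The latest of these is day 20, which is the earliest S can start.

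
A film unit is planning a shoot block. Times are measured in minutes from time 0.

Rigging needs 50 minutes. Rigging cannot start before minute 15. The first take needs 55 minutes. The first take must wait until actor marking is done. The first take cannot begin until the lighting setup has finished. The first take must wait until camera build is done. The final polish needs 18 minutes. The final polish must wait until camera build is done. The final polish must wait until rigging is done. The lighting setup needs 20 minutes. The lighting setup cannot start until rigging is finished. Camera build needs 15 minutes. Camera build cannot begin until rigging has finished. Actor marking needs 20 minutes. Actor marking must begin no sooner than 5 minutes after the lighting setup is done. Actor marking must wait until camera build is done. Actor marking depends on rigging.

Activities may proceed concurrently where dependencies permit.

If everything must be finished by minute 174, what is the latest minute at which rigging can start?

24

Nothing follows the first take; the deadline of minute 174 is its only limit. It must start by 174 − 55 = minute 119.
Since the first take (must start by minute 119) depends on it, actor marking must finish by minute 119. Backing off its 20-minute duration gives a latest start of minute 99.
For the lighting setup: actor marking (must start by minute 99, minus 5-minute gap → minute 94); the first take (must start by minute 119). The most restrictive is minute 94; with a 20-minute duration, the lighting setup must start by minute 74.
To finish by minute 174, the final polish (duration 18) must start no later than minute 156.
Camera build feeds actor marking (must start by minute 99); the final polish (must start by minute 156); the first take (must start by minute 119). Taking the minimum, camera build must finish by minute 99 and start by 99 − 15 = minute 84.
Rigging feeds the lighting setup (must start by minute 74); camera build (must start by minute 84); actor marking (must start by minute 99); the final polish (must start by minute 156). Taking the minimum, rigging must finish by minute 74 and start by 74 − 50 = minute 24.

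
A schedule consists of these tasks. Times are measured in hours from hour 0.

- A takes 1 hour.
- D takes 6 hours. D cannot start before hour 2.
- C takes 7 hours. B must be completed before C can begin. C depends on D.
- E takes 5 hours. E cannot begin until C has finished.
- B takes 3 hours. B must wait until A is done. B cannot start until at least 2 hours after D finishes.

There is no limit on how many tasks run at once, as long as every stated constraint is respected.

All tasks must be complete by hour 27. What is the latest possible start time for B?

12

To finish by hour 27, E (duration 5) must start no later than hour 22.
C has to be done before E (must start by hour 22). That means finishing by hour 22, i.e. starting by 22 − 7 = hour 15.
B feeds into C (must start by hour 15); so B must finish by hour 15 and therefore start by hour 12.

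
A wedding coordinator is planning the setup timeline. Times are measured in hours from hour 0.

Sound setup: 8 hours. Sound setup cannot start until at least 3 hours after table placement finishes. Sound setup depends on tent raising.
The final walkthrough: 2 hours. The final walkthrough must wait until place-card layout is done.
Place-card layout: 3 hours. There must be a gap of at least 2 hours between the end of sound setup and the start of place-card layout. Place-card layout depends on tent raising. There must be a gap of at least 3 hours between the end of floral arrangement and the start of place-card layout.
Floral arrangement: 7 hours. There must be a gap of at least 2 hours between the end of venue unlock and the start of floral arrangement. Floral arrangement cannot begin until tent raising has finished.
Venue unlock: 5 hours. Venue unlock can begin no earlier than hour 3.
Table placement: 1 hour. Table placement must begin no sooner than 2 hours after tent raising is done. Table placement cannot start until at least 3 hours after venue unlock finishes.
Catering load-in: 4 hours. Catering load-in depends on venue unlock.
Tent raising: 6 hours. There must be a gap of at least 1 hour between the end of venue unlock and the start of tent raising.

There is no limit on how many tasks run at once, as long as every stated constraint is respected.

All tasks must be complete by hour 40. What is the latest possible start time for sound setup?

25

The final walkthrough must finish by hour 40; it takes 2 hours, so it must start by 40 − 2 = hour 38.
Place-card layout has to be done before the final walkthrough (must start by hour 38). That means finishing by hour 38, i.e. starting by 38 − 3 = hour 35.
Sound setup feeds into place-card layout (must start by hour 35, minus 2-hour gap → hour 33); so sound setup must finish by hour 33 and therefore start by hour 25.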